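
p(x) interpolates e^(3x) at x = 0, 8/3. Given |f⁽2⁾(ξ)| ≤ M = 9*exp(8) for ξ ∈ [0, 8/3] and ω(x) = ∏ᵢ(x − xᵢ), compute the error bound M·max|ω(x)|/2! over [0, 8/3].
8*exp(8)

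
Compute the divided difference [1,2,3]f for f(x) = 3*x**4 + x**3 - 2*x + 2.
81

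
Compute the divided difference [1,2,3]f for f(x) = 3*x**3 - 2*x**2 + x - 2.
16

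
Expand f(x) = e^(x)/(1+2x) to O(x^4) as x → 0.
1 - x + 5*x**2/2 - 29*x**3/6 + O(x**4)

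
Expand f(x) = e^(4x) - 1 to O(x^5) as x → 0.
4*x + 8*x**2 + 32*x**3/3 + 32*x**4/3 + O(x**5)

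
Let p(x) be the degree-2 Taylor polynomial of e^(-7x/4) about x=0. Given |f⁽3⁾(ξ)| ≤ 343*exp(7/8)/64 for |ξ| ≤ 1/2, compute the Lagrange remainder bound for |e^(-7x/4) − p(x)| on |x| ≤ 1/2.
343*exp(7/8)/3072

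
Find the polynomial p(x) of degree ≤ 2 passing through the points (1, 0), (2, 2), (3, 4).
2*x - 2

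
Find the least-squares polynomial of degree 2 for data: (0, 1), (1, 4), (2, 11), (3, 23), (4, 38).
33/35 + (71/70)x + (29/14)x²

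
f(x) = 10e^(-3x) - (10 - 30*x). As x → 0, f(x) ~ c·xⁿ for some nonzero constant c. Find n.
2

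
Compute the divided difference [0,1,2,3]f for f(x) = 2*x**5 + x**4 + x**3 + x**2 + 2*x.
57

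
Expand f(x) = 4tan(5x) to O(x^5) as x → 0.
20*x + 500*x**3/3 + O(x**5)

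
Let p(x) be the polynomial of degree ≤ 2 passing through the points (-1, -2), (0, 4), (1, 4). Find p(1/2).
19/4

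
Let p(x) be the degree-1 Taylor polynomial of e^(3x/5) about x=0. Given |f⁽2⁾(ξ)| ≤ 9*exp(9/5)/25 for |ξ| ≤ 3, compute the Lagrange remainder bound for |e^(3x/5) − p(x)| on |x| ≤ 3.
81*exp(9/5)/50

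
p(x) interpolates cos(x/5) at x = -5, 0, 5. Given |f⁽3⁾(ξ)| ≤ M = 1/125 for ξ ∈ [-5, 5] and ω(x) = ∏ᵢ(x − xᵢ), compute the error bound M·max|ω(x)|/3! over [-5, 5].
sqrt(3)/27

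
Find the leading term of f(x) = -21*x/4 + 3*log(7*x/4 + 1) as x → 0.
-147*x**2/32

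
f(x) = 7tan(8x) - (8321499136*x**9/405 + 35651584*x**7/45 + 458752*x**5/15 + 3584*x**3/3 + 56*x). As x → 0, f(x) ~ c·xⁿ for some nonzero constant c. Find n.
11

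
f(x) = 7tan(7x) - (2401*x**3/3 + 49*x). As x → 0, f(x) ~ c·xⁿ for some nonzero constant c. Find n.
5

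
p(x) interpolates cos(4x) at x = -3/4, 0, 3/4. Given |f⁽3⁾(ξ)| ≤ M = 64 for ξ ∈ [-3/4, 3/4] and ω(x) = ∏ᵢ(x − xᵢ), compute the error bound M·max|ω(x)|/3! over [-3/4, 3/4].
sqrt(3)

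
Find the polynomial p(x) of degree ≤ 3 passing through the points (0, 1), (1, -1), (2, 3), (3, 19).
x**3 - 3*x + 1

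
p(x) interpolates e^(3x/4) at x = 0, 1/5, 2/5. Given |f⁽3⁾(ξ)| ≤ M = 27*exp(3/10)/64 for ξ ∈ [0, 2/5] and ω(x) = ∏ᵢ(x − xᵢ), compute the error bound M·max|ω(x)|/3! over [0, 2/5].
sqrt(3)*exp(3/10)/8000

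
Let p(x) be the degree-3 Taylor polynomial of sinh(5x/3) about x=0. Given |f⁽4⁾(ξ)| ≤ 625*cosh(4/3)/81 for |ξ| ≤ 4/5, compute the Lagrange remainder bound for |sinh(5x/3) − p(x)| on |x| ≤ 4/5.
32*cosh(4/3)/243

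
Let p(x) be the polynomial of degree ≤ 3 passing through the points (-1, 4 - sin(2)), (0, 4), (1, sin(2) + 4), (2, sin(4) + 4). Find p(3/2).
5*sin(4)/16 + 7*sin(2)/8 + 4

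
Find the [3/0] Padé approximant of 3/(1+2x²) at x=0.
3 - 6*x**2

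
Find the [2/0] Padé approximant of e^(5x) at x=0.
25*x**2/2 + 5*x + 1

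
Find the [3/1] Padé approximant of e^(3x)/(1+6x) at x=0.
(1179*x**3/232 + 513*x**2/116 + 351*x/116 + 1)/(699*x/116 + 1)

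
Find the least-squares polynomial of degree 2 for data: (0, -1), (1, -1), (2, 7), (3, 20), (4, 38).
-47/35 + (-127/70)x + (41/14)x²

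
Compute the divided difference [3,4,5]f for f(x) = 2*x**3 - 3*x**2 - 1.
21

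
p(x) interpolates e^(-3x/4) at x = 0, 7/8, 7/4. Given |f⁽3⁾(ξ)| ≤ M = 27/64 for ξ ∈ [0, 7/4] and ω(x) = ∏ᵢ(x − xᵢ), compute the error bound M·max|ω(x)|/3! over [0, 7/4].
343*sqrt(3)/32768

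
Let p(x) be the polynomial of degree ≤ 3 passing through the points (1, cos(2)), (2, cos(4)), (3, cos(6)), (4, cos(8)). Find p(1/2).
35*cos(2)/16 - 5*cos(8)/16 + 21*cos(6)/16 - 35*cos(4)/16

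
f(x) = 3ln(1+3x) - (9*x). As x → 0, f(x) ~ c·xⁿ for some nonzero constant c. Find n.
2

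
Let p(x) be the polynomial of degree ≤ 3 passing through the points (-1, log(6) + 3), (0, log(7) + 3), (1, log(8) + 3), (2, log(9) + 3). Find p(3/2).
log(4*2**(7/8)*21**(11/16)/7) + 3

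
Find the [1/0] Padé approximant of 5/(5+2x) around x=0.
1 - 2*x/5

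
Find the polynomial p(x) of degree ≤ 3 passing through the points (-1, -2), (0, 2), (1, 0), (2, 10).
3*x**3 - 3*x**2 - 2*x + 2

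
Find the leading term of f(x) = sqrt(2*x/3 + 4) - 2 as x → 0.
x/6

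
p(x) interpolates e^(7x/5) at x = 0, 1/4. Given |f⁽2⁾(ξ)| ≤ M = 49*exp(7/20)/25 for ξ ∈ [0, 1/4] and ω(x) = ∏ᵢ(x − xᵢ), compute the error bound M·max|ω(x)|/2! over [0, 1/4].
49*exp(7/20)/3200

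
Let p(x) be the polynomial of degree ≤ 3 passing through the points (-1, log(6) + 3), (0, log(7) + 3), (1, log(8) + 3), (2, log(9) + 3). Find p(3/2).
log(4*2**(7/8)*21**(11/16)/7) + 3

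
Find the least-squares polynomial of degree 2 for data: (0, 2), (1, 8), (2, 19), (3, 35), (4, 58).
76/35 + (193/70)x + (39/14)x²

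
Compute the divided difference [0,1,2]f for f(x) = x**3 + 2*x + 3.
3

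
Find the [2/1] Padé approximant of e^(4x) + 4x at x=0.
(-8*x**2/3 + 20*x/3 + 1)/(1 - 4*x/3)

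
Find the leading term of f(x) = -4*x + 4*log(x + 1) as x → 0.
-2*x**2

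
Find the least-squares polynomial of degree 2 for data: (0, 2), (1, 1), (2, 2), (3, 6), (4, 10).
13/7 + (-113/70)x + (13/14)x²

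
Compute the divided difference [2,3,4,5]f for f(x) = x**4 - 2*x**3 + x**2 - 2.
12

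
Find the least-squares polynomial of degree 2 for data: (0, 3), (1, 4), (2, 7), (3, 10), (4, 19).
23/7 + (-27/35)x + (8/7)x²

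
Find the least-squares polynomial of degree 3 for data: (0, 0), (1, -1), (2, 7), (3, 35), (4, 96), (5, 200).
1/63 + (-607/378)x + (-341/252)x² + (209/108)x³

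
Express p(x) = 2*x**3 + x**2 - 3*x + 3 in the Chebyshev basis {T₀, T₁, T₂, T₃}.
(7/2)T₀ + (-3/2)T₁ + (1/2)T₂ + (1/2)T₃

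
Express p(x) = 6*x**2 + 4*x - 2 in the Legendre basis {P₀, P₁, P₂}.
(4)P₁ + (4)P₂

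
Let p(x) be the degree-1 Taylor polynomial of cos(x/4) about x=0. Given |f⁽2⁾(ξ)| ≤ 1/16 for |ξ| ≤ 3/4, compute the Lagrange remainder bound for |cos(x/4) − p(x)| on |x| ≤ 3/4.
9/512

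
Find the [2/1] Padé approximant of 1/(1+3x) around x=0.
1/(3*x + 1)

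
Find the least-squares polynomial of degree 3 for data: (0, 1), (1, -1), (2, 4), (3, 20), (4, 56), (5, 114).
43/42 + (-865/252)x + (41/84)x² + (17/18)x³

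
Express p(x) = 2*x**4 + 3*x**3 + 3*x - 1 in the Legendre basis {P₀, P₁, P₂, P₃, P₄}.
(-3/5)P₀ + (24/5)P₁ + (8/7)P₂ + (6/5)P₃ + (16/35)P₄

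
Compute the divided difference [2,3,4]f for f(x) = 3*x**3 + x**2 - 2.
28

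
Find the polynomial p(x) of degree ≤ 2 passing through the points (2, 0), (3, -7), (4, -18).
-2*x**2 + 3*x + 2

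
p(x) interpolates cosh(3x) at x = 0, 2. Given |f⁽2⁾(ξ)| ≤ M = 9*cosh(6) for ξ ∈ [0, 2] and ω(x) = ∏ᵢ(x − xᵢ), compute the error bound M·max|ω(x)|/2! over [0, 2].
9*cosh(6)/2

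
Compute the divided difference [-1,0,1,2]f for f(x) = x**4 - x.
2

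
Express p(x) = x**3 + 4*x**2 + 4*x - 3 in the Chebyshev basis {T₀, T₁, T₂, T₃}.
-T₀ + (19/4)T₁ + (2)T₂ + (1/4)T₃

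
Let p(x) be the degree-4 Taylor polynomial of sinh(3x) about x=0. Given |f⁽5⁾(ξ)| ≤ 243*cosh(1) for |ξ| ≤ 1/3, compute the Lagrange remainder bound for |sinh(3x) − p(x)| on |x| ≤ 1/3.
cosh(1)/120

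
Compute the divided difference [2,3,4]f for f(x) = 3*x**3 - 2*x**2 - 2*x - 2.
25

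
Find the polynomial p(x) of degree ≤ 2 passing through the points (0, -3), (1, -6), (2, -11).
-x**2 - 2*x - 3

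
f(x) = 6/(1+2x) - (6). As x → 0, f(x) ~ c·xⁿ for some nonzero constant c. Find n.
1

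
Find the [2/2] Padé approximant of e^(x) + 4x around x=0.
(-7*x**2/12 + 67*x/14 + 1)/(-x**2/84 - 3*x/14 + 1)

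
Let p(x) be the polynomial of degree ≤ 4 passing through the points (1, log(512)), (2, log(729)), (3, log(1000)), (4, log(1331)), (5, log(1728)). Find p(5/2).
log(450*11**(17/32)*34131178545954932235330961958706748411485899060424632882402594869677778242490680490328064**(1/128)*5**(7/64)/11)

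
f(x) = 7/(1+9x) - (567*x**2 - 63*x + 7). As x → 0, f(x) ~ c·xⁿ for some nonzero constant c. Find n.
3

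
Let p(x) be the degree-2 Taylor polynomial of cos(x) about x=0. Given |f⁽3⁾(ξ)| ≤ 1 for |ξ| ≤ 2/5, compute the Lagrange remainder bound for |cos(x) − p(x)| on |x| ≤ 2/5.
4/375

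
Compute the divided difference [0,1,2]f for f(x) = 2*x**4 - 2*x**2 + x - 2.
12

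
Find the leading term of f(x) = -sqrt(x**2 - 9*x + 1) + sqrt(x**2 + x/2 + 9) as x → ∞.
19/4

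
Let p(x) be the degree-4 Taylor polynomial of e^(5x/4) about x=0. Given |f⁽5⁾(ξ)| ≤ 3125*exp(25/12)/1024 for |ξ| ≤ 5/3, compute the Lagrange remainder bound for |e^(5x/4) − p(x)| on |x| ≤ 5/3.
1953125*exp(25/12)/5971968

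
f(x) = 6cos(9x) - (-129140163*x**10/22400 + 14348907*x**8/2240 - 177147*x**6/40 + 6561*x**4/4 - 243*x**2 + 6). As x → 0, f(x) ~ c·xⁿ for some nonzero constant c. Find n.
12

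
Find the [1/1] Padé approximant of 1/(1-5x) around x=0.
1/(1 - 5*x)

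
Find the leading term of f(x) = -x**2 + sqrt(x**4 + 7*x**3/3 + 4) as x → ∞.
7*x/6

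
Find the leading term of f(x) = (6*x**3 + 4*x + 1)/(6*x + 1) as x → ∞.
x**2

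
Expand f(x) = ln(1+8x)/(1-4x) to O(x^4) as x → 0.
8*x + 512*x**3/3 + O(x**4)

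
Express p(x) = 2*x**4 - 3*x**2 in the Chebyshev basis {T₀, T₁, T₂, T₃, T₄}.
(-3/4)T₀ + (-1/2)T₂ + (1/4)T₄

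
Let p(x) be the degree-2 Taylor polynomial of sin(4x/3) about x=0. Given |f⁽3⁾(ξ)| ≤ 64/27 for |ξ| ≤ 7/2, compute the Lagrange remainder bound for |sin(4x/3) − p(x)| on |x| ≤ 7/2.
1372/81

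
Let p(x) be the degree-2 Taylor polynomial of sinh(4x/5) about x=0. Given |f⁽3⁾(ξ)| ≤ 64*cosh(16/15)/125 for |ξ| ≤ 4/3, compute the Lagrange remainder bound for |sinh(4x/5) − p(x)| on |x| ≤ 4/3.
2048*cosh(16/15)/10125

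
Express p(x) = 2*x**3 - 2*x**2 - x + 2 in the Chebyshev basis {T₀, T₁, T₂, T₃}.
T₀ + (1/2)T₁ - T₂ + (1/2)T₃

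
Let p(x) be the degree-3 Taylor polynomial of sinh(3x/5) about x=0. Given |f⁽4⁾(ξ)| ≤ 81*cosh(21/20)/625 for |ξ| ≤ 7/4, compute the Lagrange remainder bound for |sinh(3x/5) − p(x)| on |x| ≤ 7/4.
64827*cosh(21/20)/1280000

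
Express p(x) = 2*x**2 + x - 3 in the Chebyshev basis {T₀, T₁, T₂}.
(-2)T₀ + T₁ + T₂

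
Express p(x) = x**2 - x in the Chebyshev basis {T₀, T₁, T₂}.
(1/2)T₀ - T₁ + (1/2)T₂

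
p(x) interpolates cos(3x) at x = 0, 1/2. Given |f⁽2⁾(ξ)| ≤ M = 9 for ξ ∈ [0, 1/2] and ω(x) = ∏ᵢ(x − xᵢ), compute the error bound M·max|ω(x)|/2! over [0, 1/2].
9/32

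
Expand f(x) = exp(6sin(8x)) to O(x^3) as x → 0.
1 + 48*x + 1152*x**2 + O(x**3)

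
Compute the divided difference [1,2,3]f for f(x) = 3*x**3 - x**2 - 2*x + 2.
17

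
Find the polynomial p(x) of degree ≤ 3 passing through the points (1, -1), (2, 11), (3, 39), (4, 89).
x**3 + 2*x**2 - x - 3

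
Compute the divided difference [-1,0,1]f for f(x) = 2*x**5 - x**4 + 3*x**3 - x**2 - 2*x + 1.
-2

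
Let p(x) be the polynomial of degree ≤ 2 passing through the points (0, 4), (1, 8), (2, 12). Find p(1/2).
6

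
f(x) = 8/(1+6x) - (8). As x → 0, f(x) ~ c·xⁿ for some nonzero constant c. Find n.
1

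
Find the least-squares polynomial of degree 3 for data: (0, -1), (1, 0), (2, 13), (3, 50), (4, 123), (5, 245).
-65/63 + (-253/378)x + (-65/252)x² + (221/108)x³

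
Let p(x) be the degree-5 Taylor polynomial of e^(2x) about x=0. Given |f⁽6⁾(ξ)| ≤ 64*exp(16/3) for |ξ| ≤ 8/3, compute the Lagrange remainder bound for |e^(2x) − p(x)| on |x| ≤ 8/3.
1048576*exp(16/3)/32805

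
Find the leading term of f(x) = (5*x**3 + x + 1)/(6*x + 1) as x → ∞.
5*x**2/6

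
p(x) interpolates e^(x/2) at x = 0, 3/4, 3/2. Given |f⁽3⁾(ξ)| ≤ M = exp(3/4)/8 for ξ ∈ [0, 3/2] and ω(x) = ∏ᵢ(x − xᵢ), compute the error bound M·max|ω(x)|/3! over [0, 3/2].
sqrt(3)*exp(3/4)/512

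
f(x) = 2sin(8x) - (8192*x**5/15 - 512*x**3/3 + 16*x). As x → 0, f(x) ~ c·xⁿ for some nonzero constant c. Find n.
7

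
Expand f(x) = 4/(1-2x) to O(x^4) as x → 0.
4 + 8*x + 16*x**2 + 32*x**3 + O(x**4)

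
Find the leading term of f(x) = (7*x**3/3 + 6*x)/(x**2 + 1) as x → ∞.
7*x/3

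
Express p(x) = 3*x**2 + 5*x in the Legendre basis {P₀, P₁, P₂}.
P₀ + (5)P₁ + (2)P₂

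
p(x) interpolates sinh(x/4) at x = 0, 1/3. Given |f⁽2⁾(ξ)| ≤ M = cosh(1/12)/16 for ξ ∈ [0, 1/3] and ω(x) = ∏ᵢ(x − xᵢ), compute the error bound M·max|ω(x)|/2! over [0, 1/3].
cosh(1/12)/1152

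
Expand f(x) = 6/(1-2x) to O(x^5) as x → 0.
6 + 12*x + 24*x**2 + 48*x**3 + 96*x**4 + O(x**5)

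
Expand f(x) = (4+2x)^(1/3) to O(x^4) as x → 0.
2**(2/3) + 2**(2/3)*x/6 - 2**(2/3)*x**2/36 + 5*2**(2/3)*x**3/648 + O(x**4)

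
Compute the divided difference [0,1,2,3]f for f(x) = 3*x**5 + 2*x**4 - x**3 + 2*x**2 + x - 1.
86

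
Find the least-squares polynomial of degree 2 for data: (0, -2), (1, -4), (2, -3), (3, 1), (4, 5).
-79/35 + (-167/70)x + (15/14)x²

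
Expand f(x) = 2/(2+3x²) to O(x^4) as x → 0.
1 - 3*x**2/2 + O(x**4)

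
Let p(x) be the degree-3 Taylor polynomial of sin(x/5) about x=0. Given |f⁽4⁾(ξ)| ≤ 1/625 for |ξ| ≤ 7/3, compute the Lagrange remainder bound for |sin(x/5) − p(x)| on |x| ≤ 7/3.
2401/1215000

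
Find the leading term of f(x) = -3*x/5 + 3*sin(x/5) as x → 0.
-x**3/250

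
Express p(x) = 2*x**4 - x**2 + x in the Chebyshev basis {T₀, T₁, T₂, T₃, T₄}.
(1/4)T₀ + T₁ + (1/2)T₂ + (1/4)T₄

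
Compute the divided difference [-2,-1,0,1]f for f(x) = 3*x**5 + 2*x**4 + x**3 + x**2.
12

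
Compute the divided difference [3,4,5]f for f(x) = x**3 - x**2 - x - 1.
11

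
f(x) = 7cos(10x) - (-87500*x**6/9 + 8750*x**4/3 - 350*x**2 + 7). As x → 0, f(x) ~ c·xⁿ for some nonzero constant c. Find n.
8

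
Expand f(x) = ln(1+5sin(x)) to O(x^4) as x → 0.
5*x - 25*x**2/2 + 245*x**3/6 + O(x**4)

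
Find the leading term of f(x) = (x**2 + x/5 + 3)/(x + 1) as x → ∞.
x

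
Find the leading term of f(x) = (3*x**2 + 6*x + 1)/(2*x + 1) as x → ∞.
3*x/2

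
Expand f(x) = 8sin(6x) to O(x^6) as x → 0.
48*x - 288*x**3 + 2592*x**5/5 + O(x**6)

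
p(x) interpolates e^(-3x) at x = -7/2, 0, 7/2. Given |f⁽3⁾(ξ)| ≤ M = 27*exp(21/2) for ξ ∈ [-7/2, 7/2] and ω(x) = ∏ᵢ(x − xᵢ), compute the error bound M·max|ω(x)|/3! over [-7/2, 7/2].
343*sqrt(3)*exp(21/2)/8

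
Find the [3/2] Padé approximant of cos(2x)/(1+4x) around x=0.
(172*x**3/21 - 43*x**2/21 - 4*x + 1)/(1 - 337*x**2/21)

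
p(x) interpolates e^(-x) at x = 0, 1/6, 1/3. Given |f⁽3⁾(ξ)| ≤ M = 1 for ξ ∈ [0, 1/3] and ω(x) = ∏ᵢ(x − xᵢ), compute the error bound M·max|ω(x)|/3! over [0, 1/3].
sqrt(3)/5832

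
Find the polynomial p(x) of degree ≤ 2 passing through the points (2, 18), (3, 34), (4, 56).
3*x**2 + x + 4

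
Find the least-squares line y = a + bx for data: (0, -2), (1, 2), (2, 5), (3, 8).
a = -17/10, b = 33/10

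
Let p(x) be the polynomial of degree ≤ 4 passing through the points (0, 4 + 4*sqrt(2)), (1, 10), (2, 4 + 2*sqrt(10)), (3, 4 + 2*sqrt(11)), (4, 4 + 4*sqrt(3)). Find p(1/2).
-35*sqrt(10)/32 - 5*sqrt(3)/32 + 7*sqrt(11)/16 + 35*sqrt(2)/32 + 169/16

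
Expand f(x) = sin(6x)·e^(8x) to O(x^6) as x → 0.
6*x + 48*x**2 + 156*x**3 + 224*x**4 - 316*x**5/5 + O(x**6)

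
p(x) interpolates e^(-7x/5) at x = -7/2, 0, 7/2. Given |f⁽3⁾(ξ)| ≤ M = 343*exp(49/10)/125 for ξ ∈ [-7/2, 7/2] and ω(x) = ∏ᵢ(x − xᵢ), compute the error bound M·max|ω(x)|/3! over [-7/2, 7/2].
117649*sqrt(3)*exp(49/10)/27000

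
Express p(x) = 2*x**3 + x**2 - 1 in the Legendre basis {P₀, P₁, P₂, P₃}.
(-2/3)P₀ + (6/5)P₁ + (2/3)P₂ + (4/5)P₃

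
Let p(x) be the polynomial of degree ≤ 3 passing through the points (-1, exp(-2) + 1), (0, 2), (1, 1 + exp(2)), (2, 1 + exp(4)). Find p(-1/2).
(5 + (-5*exp(2) + 31 + exp(4))*exp(2))*exp(-2)/16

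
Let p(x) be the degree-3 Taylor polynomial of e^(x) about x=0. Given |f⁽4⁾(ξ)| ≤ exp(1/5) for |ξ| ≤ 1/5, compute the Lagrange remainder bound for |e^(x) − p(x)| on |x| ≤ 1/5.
exp(1/5)/15000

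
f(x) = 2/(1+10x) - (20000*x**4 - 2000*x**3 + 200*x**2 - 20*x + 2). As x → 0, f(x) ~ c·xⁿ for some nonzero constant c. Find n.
5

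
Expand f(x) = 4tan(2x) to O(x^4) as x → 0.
8*x + 32*x**3/3 + O(x**4)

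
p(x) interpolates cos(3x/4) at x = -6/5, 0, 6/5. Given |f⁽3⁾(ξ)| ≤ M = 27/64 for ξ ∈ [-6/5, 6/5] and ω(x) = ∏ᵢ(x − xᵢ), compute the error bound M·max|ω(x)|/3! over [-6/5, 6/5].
27*sqrt(3)/1000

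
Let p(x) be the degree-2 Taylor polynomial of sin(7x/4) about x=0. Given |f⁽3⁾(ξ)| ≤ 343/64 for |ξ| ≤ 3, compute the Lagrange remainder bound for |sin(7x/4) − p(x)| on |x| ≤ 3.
3087/128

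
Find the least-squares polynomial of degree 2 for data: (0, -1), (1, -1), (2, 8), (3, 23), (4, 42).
-53/35 + (-11/7)x + (22/7)x²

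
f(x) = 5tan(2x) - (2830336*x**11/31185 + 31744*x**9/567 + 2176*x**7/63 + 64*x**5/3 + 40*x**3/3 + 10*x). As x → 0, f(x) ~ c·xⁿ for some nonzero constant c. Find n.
13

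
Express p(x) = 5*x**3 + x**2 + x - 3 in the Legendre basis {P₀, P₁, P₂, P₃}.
(-8/3)P₀ + (4)P₁ + (2/3)P₂ + (2)P₃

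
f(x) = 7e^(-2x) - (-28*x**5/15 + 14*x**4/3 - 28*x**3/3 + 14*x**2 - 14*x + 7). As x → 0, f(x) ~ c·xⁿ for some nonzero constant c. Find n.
6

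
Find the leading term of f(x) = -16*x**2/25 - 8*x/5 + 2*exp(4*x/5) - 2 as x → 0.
64*x**3/375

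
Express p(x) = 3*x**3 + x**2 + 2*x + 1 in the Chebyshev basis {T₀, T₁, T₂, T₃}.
(3/2)T₀ + (17/4)T₁ + (1/2)T₂ + (3/4)T₃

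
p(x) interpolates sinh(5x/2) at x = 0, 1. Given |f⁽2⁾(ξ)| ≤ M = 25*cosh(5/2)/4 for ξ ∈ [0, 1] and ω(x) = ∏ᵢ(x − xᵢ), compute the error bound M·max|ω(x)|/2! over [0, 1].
25*cosh(5/2)/32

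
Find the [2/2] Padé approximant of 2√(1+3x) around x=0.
(45*x**2/8 + 15*x/2 + 2)/(9*x**2/16 + 9*x/4 + 1)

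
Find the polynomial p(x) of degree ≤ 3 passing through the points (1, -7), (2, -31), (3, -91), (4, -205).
-3*x**3 - 3*x - 1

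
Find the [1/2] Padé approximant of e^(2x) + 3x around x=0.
(319*x/69 + 1)/(-8*x**2/69 - 26*x/69 + 1)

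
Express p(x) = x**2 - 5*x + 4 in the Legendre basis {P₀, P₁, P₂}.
(13/3)P₀ + (-5)P₁ + (2/3)P₂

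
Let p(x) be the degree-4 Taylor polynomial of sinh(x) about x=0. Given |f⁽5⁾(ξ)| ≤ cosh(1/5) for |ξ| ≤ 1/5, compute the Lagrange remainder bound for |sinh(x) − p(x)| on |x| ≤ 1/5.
cosh(1/5)/375000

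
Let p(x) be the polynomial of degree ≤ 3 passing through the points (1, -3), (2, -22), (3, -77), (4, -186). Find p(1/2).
-11/8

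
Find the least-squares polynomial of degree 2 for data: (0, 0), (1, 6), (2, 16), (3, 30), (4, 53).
3/7 + (15/7)x + (19/7)x²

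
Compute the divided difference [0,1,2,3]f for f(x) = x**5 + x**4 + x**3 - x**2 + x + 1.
32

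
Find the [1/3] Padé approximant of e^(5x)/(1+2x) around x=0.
(15*x/4 + 1)/(325*x**3/24 - 35*x**2/4 + 3*x/4 + 1)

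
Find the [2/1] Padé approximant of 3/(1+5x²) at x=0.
3 - 15*x**2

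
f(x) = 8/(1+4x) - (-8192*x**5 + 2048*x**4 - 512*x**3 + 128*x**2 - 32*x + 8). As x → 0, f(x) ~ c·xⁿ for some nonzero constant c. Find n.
6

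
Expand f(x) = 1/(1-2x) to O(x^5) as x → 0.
1 + 2*x + 4*x**2 + 8*x**3 + 16*x**4 + O(x**5)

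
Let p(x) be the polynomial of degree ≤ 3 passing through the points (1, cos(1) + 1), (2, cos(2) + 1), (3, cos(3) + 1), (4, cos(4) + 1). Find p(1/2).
21*cos(3)/16 - 5*cos(4)/16 - 35*cos(2)/16 + 1 + 35*cos(1)/16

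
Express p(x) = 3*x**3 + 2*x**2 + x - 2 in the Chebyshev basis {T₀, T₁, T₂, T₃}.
-T₀ + (13/4)T₁ + T₂ + (3/4)T₃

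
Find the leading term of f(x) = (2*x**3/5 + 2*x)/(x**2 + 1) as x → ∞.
2*x/5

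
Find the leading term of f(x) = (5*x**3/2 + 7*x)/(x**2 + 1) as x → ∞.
5*x/2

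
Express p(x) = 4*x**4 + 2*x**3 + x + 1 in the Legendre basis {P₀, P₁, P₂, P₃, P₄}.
(9/5)P₀ + (11/5)P₁ + (16/7)P₂ + (4/5)P₃ + (32/35)P₄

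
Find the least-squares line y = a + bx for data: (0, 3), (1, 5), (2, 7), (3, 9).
a = 3, b = 2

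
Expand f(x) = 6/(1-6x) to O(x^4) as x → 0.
6 + 36*x + 216*x**2 + 1296*x**3 + O(x**4)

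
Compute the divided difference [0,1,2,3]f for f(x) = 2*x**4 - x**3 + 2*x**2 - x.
11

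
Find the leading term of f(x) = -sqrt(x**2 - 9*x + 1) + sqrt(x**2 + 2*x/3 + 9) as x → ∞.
29/6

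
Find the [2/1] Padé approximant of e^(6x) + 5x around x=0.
(-4*x**2 + 9*x + 1)/(1 - 2*x)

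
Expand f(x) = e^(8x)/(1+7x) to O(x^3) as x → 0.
1 + x + 25*x**2 + O(x**3)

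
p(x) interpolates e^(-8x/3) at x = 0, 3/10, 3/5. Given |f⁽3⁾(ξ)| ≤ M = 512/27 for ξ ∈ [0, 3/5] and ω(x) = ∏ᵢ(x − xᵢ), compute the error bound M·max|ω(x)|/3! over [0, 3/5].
64*sqrt(3)/3375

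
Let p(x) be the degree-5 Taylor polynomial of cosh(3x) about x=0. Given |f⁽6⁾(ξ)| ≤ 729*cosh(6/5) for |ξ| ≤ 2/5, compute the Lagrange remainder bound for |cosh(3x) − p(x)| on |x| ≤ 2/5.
324*cosh(6/5)/78125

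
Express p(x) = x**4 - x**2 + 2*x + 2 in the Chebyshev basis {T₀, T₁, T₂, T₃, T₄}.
(15/8)T₀ + (2)T₁ + (1/8)T₄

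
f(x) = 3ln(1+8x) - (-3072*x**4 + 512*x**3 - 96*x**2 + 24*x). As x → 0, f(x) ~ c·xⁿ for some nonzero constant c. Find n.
5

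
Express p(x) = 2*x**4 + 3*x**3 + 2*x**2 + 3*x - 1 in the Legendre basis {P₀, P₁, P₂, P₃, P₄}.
(1/15)P₀ + (24/5)P₁ + (52/21)P₂ + (6/5)P₃ + (16/35)P₄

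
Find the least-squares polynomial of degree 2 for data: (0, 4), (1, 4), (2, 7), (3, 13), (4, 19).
131/35 + (-27/70)x + (15/14)x²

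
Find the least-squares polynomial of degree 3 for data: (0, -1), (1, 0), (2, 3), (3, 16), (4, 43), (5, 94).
-65/63 + (418/189)x + (-289/126)x² + (61/54)x³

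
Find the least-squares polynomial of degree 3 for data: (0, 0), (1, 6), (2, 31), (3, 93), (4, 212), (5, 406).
-1/63 + (578/189)x + (-1/9)x² + (85/27)x³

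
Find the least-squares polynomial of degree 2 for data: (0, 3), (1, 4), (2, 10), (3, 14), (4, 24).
101/35 + (22/35)x + (8/7)x²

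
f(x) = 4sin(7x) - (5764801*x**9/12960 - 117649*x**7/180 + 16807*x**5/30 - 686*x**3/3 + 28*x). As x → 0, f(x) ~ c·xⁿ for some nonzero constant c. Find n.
11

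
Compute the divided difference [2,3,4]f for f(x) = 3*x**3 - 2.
27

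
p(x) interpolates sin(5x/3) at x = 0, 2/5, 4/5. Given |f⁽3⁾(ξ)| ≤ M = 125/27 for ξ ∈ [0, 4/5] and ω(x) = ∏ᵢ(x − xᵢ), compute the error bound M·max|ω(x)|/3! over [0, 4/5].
8*sqrt(3)/729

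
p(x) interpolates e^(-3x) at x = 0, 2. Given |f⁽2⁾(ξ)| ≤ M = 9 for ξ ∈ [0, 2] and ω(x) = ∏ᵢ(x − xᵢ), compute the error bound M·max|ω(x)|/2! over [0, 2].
9/2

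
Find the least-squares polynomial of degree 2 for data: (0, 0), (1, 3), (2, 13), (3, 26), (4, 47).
-1/35 + (39/70)x + (39/14)x²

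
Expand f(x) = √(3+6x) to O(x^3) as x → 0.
sqrt(3) + sqrt(3)*x - sqrt(3)*x**2/2 + O(x**3)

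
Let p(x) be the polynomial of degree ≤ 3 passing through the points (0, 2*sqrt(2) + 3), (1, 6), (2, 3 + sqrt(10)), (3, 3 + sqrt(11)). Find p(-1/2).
-57/16 - 5*sqrt(11)/16 + 21*sqrt(10)/16 + 35*sqrt(2)/8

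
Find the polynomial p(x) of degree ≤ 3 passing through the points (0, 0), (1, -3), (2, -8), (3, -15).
-x**2 - 2*x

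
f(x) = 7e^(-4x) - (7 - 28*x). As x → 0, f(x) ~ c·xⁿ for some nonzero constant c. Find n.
2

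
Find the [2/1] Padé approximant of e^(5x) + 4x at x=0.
(-5*x**2/2 + 22*x/3 + 1)/(1 - 5*x/3)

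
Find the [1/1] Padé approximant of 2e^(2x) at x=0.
(2*x + 2)/(1 - x)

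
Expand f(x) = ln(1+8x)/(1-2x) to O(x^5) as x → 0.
8*x - 16*x**2 + 416*x**3/3 - 2240*x**4/3 + O(x**5)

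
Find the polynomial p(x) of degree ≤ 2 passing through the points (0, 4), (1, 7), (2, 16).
3*x**2 + 4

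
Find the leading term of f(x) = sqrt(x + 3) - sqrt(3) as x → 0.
sqrt(3)*x/6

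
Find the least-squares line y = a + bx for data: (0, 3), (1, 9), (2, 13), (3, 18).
a = 17/5, b = 49/10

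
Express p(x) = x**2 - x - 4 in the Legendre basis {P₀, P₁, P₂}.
(-11/3)P₀ - P₁ + (2/3)P₂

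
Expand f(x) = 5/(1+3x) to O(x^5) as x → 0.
5 - 15*x + 45*x**2 - 135*x**3 + 405*x**4 + O(x**5)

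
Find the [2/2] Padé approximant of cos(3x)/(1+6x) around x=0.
(-129*x**2/28 + x/7 + 1)/(3*x**2/4 + 43*x/7 + 1)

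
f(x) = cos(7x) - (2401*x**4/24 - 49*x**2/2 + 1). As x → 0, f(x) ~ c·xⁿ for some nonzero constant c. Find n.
6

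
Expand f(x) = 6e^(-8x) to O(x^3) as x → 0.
6 - 48*x + 192*x**2 + O(x**3)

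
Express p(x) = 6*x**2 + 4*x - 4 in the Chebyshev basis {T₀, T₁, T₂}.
-T₀ + (4)T₁ + (3)T₂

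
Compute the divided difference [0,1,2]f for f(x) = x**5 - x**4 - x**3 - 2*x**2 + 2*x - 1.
3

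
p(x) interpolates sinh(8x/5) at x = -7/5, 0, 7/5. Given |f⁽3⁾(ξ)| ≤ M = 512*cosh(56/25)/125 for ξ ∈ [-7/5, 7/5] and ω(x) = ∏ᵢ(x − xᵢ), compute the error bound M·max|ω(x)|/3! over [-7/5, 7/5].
175616*sqrt(3)*cosh(56/25)/421875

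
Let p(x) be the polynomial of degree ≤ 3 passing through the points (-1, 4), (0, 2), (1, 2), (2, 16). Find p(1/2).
1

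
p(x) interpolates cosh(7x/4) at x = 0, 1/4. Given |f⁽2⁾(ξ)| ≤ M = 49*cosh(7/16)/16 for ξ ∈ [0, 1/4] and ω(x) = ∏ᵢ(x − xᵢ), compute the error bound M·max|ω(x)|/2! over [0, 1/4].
49*cosh(7/16)/2048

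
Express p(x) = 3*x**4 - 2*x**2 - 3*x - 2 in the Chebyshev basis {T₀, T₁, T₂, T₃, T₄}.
(-15/8)T₀ + (-3)T₁ + (1/2)T₂ + (3/8)T₄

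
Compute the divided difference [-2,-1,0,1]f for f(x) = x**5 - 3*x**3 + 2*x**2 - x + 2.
2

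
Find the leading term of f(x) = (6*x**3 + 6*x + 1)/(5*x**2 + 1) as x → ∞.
6*x/5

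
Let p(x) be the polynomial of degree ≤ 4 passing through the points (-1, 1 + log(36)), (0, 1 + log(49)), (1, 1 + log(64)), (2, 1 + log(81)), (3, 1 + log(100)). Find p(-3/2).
1 + log(8388608*2**(3/16)*3**(19/64)*5**(35/64)*7**(7/16)/2470629)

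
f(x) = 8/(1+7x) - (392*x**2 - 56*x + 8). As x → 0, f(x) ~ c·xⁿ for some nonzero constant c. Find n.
3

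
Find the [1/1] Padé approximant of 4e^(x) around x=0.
(2*x + 4)/(1 - x/2)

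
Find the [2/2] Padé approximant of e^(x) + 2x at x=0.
(-x**2/36 + 17*x/6 + 1)/(-x**2/36 - x/6 + 1)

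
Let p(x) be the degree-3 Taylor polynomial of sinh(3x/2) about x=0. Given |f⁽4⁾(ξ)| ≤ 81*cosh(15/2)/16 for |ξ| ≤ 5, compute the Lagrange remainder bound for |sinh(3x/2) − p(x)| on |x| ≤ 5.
16875*cosh(15/2)/128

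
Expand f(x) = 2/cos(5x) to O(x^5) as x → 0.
2 + 25*x**2 + 3125*x**4/12 + O(x**5)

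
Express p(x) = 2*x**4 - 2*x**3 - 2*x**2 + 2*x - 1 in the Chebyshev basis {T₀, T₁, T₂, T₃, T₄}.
(-5/4)T₀ + (1/2)T₁ + (-1/2)T₃ + (1/4)T₄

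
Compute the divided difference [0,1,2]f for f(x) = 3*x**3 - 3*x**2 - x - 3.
6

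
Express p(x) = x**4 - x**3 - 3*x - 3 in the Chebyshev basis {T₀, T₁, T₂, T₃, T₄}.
(-21/8)T₀ + (-15/4)T₁ + (1/2)T₂ + (-1/4)T₃ + (1/8)T₄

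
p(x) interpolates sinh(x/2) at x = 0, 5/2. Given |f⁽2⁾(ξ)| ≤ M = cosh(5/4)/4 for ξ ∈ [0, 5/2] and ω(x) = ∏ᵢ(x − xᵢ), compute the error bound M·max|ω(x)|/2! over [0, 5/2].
25*cosh(5/4)/128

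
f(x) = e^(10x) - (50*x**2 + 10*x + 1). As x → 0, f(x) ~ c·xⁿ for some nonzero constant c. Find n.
3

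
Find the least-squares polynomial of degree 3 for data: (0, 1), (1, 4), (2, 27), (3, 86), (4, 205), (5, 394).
71/63 + (-268/189)x + (139/126)x² + (161/54)x³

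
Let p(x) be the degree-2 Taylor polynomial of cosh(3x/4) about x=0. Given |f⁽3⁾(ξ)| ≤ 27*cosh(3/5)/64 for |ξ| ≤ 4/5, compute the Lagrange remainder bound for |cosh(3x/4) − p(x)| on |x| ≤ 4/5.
9*cosh(3/5)/250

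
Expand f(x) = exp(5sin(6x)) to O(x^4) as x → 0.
1 + 30*x + 450*x**2 + 4320*x**3 + O(x**4)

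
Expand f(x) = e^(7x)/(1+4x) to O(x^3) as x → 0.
1 + 3*x + 25*x**2/2 + O(x**3)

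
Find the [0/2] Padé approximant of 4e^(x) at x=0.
4/(x**2/2 - x + 1)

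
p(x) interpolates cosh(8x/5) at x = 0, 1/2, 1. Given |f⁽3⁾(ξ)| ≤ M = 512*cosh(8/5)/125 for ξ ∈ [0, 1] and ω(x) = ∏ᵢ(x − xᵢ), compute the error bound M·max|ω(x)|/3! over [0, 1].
64*sqrt(3)*cosh(8/5)/3375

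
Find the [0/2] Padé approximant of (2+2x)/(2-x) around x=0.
1/(3*x**2/2 - 3*x/2 + 1)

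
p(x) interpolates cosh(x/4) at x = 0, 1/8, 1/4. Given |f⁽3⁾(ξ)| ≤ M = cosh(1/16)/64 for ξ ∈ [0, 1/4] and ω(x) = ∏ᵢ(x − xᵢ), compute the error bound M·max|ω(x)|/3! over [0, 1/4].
sqrt(3)*cosh(1/16)/884736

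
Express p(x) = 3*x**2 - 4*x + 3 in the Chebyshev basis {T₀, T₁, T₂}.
(9/2)T₀ + (-4)T₁ + (3/2)T₂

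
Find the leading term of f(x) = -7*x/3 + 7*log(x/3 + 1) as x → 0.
-7*x**2/18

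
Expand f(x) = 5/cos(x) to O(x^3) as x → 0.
5 + 5*x**2/2 + O(x**3)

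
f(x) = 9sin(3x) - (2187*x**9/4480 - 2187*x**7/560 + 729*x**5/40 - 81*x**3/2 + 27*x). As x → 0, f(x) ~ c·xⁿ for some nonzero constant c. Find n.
11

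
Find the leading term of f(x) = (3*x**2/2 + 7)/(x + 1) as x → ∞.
3*x/2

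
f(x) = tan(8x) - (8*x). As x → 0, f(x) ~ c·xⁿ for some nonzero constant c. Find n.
3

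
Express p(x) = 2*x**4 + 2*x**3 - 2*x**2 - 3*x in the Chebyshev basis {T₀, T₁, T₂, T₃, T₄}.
(-1/4)T₀ + (-3/2)T₁ + (1/2)T₃ + (1/4)T₄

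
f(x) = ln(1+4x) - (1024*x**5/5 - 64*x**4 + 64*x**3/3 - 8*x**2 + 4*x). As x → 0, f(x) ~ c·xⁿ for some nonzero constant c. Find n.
6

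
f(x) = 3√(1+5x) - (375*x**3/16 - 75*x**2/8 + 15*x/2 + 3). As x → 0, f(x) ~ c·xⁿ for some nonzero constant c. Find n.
4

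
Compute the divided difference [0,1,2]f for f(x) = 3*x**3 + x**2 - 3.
10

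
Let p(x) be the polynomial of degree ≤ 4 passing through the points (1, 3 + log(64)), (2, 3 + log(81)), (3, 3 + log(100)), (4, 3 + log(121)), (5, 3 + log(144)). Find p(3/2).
3 + log(81*11**(7/16)*2**(25/64)*3**(19/64)*5**(29/32)/25)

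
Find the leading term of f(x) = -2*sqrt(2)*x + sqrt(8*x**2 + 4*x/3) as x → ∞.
sqrt(2)/6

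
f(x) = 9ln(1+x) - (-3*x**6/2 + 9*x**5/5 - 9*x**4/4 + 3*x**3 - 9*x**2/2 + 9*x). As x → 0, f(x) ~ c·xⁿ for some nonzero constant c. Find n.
7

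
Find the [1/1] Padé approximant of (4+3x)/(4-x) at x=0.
(3*x/4 + 1)/(1 - x/4)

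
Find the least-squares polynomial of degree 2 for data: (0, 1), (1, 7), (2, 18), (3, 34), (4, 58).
44/35 + (167/70)x + (41/14)x²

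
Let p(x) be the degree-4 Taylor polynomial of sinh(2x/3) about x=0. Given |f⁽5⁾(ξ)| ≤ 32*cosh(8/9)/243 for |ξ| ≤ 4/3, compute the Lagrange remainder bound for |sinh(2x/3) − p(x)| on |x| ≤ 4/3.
4096*cosh(8/9)/885735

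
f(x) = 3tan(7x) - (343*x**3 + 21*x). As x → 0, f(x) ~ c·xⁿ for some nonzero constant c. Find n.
5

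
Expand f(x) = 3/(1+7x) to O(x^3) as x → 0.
3 - 21*x + 147*x**2 + O(x**3)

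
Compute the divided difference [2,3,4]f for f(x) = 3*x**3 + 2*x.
27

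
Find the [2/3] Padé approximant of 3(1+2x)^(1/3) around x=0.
(14*x**2/3 + 8*x + 3)/(-4*x**3/81 + 2*x**2/3 + 2*x + 1)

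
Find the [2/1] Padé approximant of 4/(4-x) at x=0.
1/(1 - x/4)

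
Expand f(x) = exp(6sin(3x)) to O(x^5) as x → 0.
1 + 18*x + 162*x**2 + 945*x**3 + 3888*x**4 + O(x**5)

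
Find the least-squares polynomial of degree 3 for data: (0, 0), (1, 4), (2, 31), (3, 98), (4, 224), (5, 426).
-1/63 + (-241/189)x + (43/18)x² + (161/54)x³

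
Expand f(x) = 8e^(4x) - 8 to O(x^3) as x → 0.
32*x + 64*x**2 + O(x**3)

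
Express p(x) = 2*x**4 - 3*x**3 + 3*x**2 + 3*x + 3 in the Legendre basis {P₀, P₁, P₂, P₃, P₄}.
(22/5)P₀ + (6/5)P₁ + (22/7)P₂ + (-6/5)P₃ + (16/35)P₄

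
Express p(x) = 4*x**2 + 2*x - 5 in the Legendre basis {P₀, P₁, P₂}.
(-11/3)P₀ + (2)P₁ + (8/3)P₂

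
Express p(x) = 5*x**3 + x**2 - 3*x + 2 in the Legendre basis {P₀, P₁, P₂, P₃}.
(7/3)P₀ + (2/3)P₂ + (2)P₃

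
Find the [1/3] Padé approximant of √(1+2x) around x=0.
(7*x/4 + 1)/(x**3/8 - x**2/4 + 3*x/4 + 1)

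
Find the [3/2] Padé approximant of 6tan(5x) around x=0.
(-50*x**3 + 30*x)/(1 - 10*x**2)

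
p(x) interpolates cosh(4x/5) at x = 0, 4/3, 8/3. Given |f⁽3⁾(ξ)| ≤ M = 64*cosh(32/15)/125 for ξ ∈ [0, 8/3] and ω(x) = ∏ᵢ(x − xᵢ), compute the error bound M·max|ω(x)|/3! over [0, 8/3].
4096*sqrt(3)*cosh(32/15)/91125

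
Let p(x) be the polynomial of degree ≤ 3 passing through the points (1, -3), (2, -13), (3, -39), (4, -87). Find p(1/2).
-17/8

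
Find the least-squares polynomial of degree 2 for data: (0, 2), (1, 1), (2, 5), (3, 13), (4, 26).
69/35 + (-22/7)x + (16/7)x²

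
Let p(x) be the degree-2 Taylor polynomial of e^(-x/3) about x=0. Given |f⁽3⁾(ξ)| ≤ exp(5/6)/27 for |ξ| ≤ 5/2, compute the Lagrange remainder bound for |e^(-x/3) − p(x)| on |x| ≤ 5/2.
125*exp(5/6)/1296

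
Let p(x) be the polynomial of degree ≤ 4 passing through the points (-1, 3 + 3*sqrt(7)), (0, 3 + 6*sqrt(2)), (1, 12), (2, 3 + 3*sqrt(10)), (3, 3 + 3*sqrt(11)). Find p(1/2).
-15*sqrt(10)/32 - 15*sqrt(7)/128 + 9*sqrt(11)/128 + 45*sqrt(2)/16 + 597/64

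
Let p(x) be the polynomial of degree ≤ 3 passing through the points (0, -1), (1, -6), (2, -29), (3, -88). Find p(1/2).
-19/8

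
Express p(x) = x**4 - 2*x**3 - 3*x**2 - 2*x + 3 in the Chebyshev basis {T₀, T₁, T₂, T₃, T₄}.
(15/8)T₀ + (-7/2)T₁ - T₂ + (-1/2)T₃ + (1/8)T₄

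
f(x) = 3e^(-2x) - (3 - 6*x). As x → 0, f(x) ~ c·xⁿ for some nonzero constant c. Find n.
2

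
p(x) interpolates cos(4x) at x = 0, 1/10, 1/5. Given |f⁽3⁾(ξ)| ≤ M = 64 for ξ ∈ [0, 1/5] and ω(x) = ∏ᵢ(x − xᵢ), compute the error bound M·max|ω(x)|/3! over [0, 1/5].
8*sqrt(3)/3375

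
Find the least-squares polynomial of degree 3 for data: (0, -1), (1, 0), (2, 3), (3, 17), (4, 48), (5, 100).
-103/126 + (55/108)x + (-163/126)x² + (113/108)x³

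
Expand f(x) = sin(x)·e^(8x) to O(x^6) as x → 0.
x + 8*x**2 + 191*x**3/6 + 84*x**4 + 19841*x**5/120 + O(x**6)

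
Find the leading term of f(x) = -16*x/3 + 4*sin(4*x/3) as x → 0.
-128*x**3/81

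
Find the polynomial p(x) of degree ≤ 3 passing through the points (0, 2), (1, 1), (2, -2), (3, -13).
-x**3 + 2*x**2 - 2*x + 2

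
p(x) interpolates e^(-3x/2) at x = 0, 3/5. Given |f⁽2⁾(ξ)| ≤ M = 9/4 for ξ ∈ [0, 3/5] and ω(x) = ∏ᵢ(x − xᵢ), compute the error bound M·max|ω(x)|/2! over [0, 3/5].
81/800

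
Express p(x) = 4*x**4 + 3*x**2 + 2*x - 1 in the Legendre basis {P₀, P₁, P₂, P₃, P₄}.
(4/5)P₀ + (2)P₁ + (30/7)P₂ + (32/35)P₄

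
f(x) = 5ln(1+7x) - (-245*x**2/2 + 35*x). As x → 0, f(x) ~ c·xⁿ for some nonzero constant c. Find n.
3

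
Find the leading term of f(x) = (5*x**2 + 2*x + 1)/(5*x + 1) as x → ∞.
x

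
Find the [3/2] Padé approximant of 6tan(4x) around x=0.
(-128*x**3/5 + 24*x)/(1 - 32*x**2/5)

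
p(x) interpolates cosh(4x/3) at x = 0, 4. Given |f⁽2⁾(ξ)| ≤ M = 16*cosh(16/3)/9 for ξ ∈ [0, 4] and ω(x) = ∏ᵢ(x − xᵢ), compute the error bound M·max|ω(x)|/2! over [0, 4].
32*cosh(16/3)/9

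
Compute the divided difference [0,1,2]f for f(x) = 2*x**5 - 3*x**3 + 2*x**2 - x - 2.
23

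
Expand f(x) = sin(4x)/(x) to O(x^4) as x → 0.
4 - 32*x**2/3 + O(x**4)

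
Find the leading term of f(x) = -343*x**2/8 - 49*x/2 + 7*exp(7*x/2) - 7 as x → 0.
2401*x**3/48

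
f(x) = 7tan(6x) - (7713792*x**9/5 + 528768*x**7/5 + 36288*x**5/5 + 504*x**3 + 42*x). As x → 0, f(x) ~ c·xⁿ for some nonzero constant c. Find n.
11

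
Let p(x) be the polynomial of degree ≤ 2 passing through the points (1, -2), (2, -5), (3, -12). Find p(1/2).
-2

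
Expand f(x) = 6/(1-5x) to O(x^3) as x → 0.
6 + 30*x + 150*x**2 + O(x**3)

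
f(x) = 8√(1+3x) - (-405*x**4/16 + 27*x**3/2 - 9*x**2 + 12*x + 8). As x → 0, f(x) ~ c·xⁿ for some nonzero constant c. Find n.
5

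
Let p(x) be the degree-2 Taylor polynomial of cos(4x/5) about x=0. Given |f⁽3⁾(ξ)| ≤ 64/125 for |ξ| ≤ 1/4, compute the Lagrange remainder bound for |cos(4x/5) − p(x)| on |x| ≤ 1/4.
1/750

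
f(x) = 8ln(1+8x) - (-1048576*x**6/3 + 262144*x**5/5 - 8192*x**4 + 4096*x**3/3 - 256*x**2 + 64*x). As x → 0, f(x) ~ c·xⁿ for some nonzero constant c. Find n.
7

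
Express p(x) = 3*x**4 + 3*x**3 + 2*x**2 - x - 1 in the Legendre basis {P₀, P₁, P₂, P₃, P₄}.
(4/15)P₀ + (4/5)P₁ + (64/21)P₂ + (6/5)P₃ + (24/35)P₄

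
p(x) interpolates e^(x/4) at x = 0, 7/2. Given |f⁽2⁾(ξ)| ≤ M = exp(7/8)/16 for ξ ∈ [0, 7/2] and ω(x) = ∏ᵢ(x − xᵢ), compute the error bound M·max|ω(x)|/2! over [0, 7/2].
49*exp(7/8)/512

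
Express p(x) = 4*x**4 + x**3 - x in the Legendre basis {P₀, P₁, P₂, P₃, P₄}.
(4/5)P₀ + (-2/5)P₁ + (16/7)P₂ + (2/5)P₃ + (32/35)P₄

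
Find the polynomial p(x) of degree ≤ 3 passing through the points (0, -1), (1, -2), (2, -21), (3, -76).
-3*x**3 + 2*x - 1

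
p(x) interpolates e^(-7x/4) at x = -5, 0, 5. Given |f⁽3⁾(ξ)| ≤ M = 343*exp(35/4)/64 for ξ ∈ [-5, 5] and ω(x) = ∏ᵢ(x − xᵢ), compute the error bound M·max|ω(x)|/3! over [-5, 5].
42875*sqrt(3)*exp(35/4)/1728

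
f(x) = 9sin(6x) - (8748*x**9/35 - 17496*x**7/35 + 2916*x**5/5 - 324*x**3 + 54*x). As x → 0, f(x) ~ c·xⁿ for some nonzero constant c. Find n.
11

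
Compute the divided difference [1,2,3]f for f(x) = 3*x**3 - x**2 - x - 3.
17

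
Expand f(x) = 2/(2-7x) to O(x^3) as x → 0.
1 + 7*x/2 + 49*x**2/4 + O(x**3)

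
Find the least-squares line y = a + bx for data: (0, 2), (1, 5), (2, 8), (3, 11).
a = 2, b = 3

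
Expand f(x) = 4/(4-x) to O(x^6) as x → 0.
1 + x/4 + x**2/16 + x**3/64 + x**4/256 + x**5/1024 + O(x**6)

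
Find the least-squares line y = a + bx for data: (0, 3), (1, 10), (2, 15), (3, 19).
a = 19/5, b = 53/10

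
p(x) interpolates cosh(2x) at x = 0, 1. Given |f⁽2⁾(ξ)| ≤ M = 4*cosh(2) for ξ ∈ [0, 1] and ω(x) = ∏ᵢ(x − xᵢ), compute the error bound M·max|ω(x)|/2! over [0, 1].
cosh(2)/2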